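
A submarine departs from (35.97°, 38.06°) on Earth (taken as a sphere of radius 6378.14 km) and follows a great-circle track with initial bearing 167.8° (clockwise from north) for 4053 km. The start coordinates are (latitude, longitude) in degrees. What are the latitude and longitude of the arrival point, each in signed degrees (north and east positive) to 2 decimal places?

0.18°, 45.27°

Angular distance δ = d/R = 4053/6378.14 = 0.63545 rad; initial bearing θ = 2.9287 rad.
sin φ₂ = sin φ₁ cos δ + cos φ₁ sin δ cos θ = (0.5874)(0.8048) + (0.8093)(0.5935)(-0.9774) = 0.0032, so φ₂ = 0.18°.
Δλ = atan2(sin θ sin δ cos φ₁, cos δ − sin φ₁ sin φ₂) = atan2(0.1015, 0.8029) = 7.206°.
λ₂ = 38.060° + 7.206° = 45.27°.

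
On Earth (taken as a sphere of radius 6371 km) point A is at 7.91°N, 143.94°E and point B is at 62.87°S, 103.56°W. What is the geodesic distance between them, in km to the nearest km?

11918 km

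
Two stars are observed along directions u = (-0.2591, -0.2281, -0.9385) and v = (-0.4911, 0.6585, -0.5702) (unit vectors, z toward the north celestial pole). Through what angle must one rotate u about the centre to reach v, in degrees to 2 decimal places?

59.19°

u·v = 0.5122; |u| = 1.0000, |v| = 1.0000.
cos θ = (u·v)/(|u||v|) = 0.5122, so θ = 59.19°.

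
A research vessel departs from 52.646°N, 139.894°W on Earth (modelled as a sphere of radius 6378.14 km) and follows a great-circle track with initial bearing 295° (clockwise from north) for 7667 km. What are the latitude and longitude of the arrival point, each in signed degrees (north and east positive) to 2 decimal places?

31.71°, 123.72°

Angular distance δ = d/R = 7667/6378.14 = 1.20207 rad; initial bearing θ = 5.1487 rad.
sin φ₂ = sin φ₁ cos δ + cos φ₁ sin δ cos θ = (0.7949)(0.3604) + (0.6067)(0.9328)(0.4226) = 0.5257, so φ₂ = 31.71°.
Δλ = atan2(sin θ sin δ cos φ₁, cos δ − sin φ₁ sin φ₂) = atan2(-0.5129, -0.0574) = -96.390°.
λ₂ = -139.894° − 96.390° = -236.28° → 123.72° after wrapping to (−180°, 180°].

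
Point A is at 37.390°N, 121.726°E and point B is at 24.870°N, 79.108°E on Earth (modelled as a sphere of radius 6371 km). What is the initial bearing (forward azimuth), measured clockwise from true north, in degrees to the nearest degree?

263°

Δλ = -42.618° = -0.7438 rad.
y = sin Δλ · cos φ₂ = (-0.6771)(0.9073) = -0.6143
x = cos φ₁ sin φ₂ − sin φ₁ cos φ₂ cos Δλ = (0.7945)(0.4206) − (0.6072)(0.9073)(0.7359) = -0.0713
θ = atan2(y, x) = -96.62°; adding 360° gives 263°.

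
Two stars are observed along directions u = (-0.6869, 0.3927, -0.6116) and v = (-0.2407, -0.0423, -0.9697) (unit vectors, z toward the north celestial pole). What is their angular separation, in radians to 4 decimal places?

0.7351 rad

u·v = 0.7418; |u| = 1.0000, |v| = 1.0000.
cos θ = (u·v)/(|u||v|) = 0.7417, so θ = 0.7351 rad.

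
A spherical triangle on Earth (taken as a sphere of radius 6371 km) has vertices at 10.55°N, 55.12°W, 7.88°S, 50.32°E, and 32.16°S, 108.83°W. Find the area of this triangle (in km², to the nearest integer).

82515432 km²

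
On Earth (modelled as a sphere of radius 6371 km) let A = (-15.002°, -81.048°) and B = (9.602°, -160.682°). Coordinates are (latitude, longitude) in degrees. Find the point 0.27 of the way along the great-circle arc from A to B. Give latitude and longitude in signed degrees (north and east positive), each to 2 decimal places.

-9.38°, -103.15°

The central angle between A and B is δ = 1.4423 rad.
With f = 0.27, the slerp weights are sin((1−f)δ)/sin δ = 0.8761 and sin(fδ)/sin δ = 0.3828.
Weighted sum of the unit vectors: (0.8761)·(0.1503,-0.9542,-0.2589) + (0.3828)·(-0.9305,-0.3262,0.1668) = (-0.2245, -0.9608, -0.1629).
Converting back: φ = atan2(z, √(x²+y²)) = -9.38°, λ = atan2(y, x) = -103.15°.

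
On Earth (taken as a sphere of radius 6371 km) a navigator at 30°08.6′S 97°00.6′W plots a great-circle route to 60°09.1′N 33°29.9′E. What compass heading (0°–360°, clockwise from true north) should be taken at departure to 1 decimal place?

32.8°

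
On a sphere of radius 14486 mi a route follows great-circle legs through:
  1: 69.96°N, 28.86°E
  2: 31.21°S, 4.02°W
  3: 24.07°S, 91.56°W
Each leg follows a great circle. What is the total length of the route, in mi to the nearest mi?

45447 mi

Leg 1→2: central angle 1.8139 rad, distance 26275.5 mi.
Leg 2→3: central angle 1.3234 rad, distance 19171.1 mi.
Total: 26275.5 + 19171.1 ≈ 45447 mi.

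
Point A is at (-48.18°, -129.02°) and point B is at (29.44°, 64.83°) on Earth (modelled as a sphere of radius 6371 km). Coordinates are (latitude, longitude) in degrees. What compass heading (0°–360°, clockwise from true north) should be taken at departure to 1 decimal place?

214.6°

Δλ = -166.150° = -2.8999 rad.
y = sin Δλ · cos φ₂ = (-0.2394)(0.8709) = -0.2085
x = cos φ₁ sin φ₂ − sin φ₁ cos φ₂ cos Δλ = (0.6668)(0.4915) − (-0.7452)(0.8709)(-0.9709) = -0.3024
θ = atan2(y, x) = -145.42°; adding 360° gives 214.6°.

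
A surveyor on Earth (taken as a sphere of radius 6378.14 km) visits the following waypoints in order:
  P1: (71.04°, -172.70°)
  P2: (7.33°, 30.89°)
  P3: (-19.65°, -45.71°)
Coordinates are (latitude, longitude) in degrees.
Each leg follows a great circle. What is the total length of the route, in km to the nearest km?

20045 km

Leg P1→P2: central angle 1.7464 rad, distance 11138.5 km.
Leg P2→P3: central angle 1.3963 rad, distance 8906.1 km.
Total: 11138.5 + 8906.1 ≈ 20045 km.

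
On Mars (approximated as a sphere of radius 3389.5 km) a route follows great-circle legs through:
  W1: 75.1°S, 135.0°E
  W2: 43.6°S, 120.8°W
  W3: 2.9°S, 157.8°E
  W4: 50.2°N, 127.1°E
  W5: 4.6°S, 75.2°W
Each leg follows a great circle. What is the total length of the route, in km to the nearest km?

Leg W1→W2: central angle 0.9011 rad, distance 3054.3 km.
Leg W2→W3: central angle 1.4273 rad, distance 4837.7 km.
Leg W3→W4: central angle 1.0347 rad, distance 3507.0 km.
Leg W4→W5: central angle 2.2809 rad, distance 7731.2 km.
Total: 3054.3 + 4837.7 + 3507.0 + 7731.2 ≈ 19130 km.

19130 km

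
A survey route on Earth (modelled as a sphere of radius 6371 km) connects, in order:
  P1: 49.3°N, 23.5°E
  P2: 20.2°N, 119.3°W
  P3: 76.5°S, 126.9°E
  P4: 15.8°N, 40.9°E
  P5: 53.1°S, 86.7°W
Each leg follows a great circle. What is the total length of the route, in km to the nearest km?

49741 km

Leg P1→P2: central angle 1.7984 rad, distance 11457.9 km.
Leg P2→P3: central angle 2.0088 rad, distance 12798.3 km.
Leg P3→P4: central angle 1.8225 rad, distance 11611.4 km.
Leg P4→P5: central angle 2.1776 rad, distance 13873.5 km.
Total: 11457.9 + 12798.3 + 11611.4 + 13873.5 ≈ 49741 km.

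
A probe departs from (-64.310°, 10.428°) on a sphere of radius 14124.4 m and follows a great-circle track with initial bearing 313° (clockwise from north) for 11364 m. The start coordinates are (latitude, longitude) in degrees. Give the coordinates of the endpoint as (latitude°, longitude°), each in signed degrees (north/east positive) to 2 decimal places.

-24.32°, -24.90°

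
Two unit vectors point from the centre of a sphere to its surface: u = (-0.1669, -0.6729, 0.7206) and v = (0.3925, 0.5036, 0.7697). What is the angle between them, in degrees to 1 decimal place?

u·v = 0.1503; |u| = 1.0000, |v| = 1.0001.
cos θ = (u·v)/(|u||v|) = 0.1503, so θ = 81.4°.

81.4°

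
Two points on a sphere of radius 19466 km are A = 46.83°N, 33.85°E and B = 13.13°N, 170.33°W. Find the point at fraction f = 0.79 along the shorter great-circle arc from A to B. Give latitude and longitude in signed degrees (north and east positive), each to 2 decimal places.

36.10°, -179.53°

The central angle between A and B is δ = 2.0288 rad.
With f = 0.79, the slerp weights are sin((1−f)δ)/sin δ = 0.4608 and sin(fδ)/sin δ = 1.1143.
Weighted sum of the unit vectors: (0.4608)·(0.5682,0.3811,0.7293) + (1.1143)·(-0.9600,-0.1636,0.2272) = (-0.8080, -0.0067, 0.5892).
Converting back: φ = atan2(z, √(x²+y²)) = 36.10°, λ = atan2(y, x) = -179.53°.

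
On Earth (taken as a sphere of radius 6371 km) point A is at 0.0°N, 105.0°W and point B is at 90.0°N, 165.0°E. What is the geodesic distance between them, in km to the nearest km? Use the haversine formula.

In radians: φ₁ = 0.0000, φ₂ = 1.5708, Δλ = -90.000° = -1.5708 rad.
Haversine: a = sin²(Δφ/2) + cos φ₁ cos φ₂ sin²(Δλ/2) = 0.5000 + (1.0000)(0.0000)(0.5000) = 0.50000.
Central angle c = 2·arcsin(√a) = 1.57080 rad.
Distance = R·c = 6371 × 1.5708 ≈ 10008 km.

10008 km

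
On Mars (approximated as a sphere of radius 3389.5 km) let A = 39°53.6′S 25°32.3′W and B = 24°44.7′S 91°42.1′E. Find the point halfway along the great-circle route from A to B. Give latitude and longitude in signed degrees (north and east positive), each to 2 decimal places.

-50.28°, 40.93°

Central angle δ = 1.6213 rad. Interpolating on the sphere with fraction f = 0.5:
P = [sin((1−f)δ)·A + sin(fδ)·B] / sin δ = 0.7257·A + 0.7257·B in Cartesian coordinates,
giving P = (0.4828, 0.4187, -0.7692), i.e. latitude -50.28°, longitude 40.93°.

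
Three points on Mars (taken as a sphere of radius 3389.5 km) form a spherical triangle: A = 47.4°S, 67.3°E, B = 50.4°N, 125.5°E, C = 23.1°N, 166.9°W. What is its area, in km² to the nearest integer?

20212929 km²

Side lengths (central angles): a = 1.0172, b = 2.2823, c = 1.9175 rad; semiperimeter s = 2.6085.
By l'Huilier's theorem, tan(E/4) = √[tan(s/2) tan((s−a)/2) tan((s−b)/2) tan((s−c)/2)], giving spherical excess E = 1.7594 rad.
Area = E·R² = 1.7594 × (3389.5)² ≈ 20212929 km².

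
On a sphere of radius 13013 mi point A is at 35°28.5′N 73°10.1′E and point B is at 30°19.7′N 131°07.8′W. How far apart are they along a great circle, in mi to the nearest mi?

25061 mi

Let φ₁ = 0.6192 rad, φ₂ = 0.5293 rad, and Δλ = 2.7175 rad.
cos c = sin φ₁ sin φ₂ + cos φ₁ cos φ₂ cos Δλ = (0.5803)(0.5050) + (0.8144)(0.8631)(-0.9114) = -0.34760,
so c = arccos(-0.34760) = 1.92581 rad.
Distance = R·c = 13013 × 1.9258 ≈ 25061 mi.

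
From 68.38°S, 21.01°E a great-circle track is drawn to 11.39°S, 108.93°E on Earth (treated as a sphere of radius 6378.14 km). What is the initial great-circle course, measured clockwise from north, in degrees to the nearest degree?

With φ₁ = -1.1935, φ₂ = -0.1988, Δλ = 1.5345 rad, the forward-azimuth formula gives
θ = atan2( sin Δλ cos φ₂ , cos φ₁ sin φ₂ − sin φ₁ cos φ₂ cos Δλ ) = atan2(0.9797, -0.0397) = 92.32°.
So the initial bearing is 92°.

92°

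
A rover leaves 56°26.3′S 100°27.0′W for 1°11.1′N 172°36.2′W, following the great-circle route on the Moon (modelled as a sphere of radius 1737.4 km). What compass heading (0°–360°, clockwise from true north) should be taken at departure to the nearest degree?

286°

Δλ = -72.153° = -1.2593 rad.
y = sin Δλ · cos φ₂ = (-0.9519)(0.9998) = -0.9517
x = cos φ₁ sin φ₂ − sin φ₁ cos φ₂ cos Δλ = (0.5528)(0.0207) − (-0.8333)(0.9998)(0.3065) = 0.2668
θ = atan2(y, x) = -74.34°; adding 360° gives 286°.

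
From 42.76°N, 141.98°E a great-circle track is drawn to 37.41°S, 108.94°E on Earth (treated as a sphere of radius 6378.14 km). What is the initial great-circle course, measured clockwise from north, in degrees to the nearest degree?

Δλ = -33.040° = -0.5767 rad.
y = sin Δλ · cos φ₂ = (-0.5452)(0.7943) = -0.4331
x = cos φ₁ sin φ₂ − sin φ₁ cos φ₂ cos Δλ = (0.7342)(-0.6075) − (0.6789)(0.7943)(0.8383) = -0.8981
θ = atan2(y, x) = -154.26°; adding 360° gives 206°.

206°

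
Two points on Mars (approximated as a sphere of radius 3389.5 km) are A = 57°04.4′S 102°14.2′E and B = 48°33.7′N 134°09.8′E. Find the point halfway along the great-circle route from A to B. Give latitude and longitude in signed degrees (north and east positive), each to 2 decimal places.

-4.42°, 119.81°

The central angle between A and B is δ = 1.9007 rad.
With f = 0.5, the slerp weights are sin((1−f)δ)/sin δ = 0.8600 and sin(fδ)/sin δ = 0.8600.
Weighted sum of the unit vectors: (0.8600)·(-0.1152,0.5312,-0.8394) + (0.8600)·(-0.4611,0.4748,0.7497) = (-0.4956, 0.8651, -0.0771).
Converting back: φ = atan2(z, √(x²+y²)) = -4.42°, λ = atan2(y, x) = 119.81°.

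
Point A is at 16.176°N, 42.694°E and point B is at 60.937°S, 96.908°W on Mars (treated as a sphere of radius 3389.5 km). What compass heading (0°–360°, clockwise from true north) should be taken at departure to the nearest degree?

With φ₁ = 0.2823, φ₂ = -1.0636, Δλ = -2.4365 rad, the forward-azimuth formula gives
θ = atan2( sin Δλ cos φ₂ , cos φ₁ sin φ₂ − sin φ₁ cos φ₂ cos Δλ ) = atan2(-0.3148, -0.7364) = -156.85°.
Adding 360° brings this into [0°, 360°): 203°.

203°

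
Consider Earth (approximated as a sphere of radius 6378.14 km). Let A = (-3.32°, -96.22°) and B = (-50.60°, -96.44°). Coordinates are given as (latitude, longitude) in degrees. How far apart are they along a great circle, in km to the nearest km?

5263 km

In radians: φ₁ = -0.0579, φ₂ = -0.8831, Δλ = -0.220° = -0.0038 rad.
cos c = sin φ₁ sin φ₂ + cos φ₁ cos φ₂ cos Δλ = (-0.0579)(-0.7727) + (0.9983)(0.6347)(1.0000) = 0.67841,
so c = arccos(0.67841) = 0.82520 rad.
Distance = R·c = 6378.14 × 0.8252 ≈ 5263 km.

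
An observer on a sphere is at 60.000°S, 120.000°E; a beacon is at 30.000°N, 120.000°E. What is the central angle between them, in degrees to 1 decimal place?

90.0°

In radians: φ₁ = -1.0472, φ₂ = 0.5236, Δλ = 0.000° = 0.0000 rad.
cos c = sin φ₁ sin φ₂ + cos φ₁ cos φ₂ cos Δλ = (-0.8660)(0.5000) + (0.5000)(0.8660)(1.0000) = 0.00000,
so c = arccos(0.00000) = 1.57080 rad.
So the angular separation is 90.0°.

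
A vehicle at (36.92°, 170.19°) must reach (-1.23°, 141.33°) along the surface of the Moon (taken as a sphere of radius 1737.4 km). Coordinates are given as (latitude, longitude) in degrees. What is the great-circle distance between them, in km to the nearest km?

With latitudes φ₁ = 36.920°, φ₂ = -1.230° and longitude difference Δλ = -28.860°:
Haversine: a = sin²(Δφ/2) + cos φ₁ cos φ₂ sin²(Δλ/2) = 0.1068 + (0.7995)(0.9998)(0.0621) = 0.15644.
Central angle c = 2·arcsin(√a) = 0.81327 rad.
Distance = R·c = 1737.4 × 0.8133 ≈ 1413 km.

1413 km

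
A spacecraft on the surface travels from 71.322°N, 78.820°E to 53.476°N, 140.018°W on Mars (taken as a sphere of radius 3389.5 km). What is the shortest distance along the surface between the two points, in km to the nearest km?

3088 km

Let φ₁ = 1.2448 rad, φ₂ = 0.9333 rad, and Δλ = 2.4637 rad.
cos c = sin φ₁ sin φ₂ + cos φ₁ cos φ₂ cos Δλ = (0.9473)(0.8036) + (0.3202)(0.5952)(-0.7789) = 0.61282,
so c = arccos(0.61282) = 0.91117 rad.
Distance = R·c = 3389.5 × 0.9112 ≈ 3088 km.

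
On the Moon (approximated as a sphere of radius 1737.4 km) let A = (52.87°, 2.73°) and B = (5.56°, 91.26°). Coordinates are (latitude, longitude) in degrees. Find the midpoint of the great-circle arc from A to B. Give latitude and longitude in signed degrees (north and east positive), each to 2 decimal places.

The central angle between A and B is δ = 1.4780 rad.
With f = 0.5, the slerp weights are sin((1−f)δ)/sin δ = 0.6765 and sin(fδ)/sin δ = 0.6765.
Weighted sum of the unit vectors: (0.6765)·(0.6029,0.0288,0.7973) + (0.6765)·(-0.0219,0.9951,0.0969) = (0.3931, 0.6926, 0.6049).
Converting back: φ = atan2(z, √(x²+y²)) = 37.22°, λ = atan2(y, x) = 60.42°.

37.22°, 60.42°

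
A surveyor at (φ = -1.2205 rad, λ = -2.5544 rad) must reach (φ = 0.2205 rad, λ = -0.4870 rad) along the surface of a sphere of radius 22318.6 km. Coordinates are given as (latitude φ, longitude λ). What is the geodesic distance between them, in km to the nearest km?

Let φ₁ = -1.2205 rad, φ₂ = 0.2205 rad, and Δλ = 2.0674 rad.
Haversine: a = sin²(Δφ/2) + cos φ₁ cos φ₂ sin²(Δλ/2) = 0.4353 + (0.3432)(0.9758)(0.7382) = 0.68249.
Central angle c = 2·arcsin(√a) = 1.94441 rad.
Distance = R·c = 22318.6 × 1.9444 ≈ 43396 km.

43396 km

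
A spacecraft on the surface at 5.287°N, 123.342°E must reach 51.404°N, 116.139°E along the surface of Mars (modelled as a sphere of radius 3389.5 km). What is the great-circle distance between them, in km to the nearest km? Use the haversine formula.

With latitudes φ₁ = 5.287°, φ₂ = 51.404° and longitude difference Δλ = -7.203°:
Haversine: a = sin²(Δφ/2) + cos φ₁ cos φ₂ sin²(Δλ/2) = 0.1534 + (0.9957)(0.6238)(0.0039) = 0.15586.
Central angle c = 2·arcsin(√a) = 0.81167 rad.
Distance = R·c = 3389.5 × 0.8117 ≈ 2751 km.

2751 km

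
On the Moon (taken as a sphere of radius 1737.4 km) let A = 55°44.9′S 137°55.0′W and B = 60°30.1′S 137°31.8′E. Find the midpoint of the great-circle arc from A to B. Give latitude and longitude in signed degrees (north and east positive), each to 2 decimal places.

-65.25°, -176.72°

The central angle between A and B is δ = 0.7292 rad.
With f = 0.5, the slerp weights are sin((1−f)δ)/sin δ = 0.5352 and sin(fδ)/sin δ = 0.5352.
Weighted sum of the unit vectors: (0.5352)·(-0.4177,-0.3772,-0.8266) + (0.5352)·(-0.3632,0.3325,-0.8704) = (-0.4179, -0.0239, -0.9082).
Converting back: φ = atan2(z, √(x²+y²)) = -65.25°, λ = atan2(y, x) = -176.72°.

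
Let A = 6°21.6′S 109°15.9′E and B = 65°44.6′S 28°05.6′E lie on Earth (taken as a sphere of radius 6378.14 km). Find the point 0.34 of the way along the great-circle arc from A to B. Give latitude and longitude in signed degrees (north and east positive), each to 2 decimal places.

Central angle δ = 1.4064 rad. Interpolating on the sphere with fraction f = 0.34:
P = [sin((1−f)δ)·A + sin(fδ)·B] / sin δ = 0.8115·A + 0.4664·B in Cartesian coordinates,
giving P = (-0.0970, 0.8516, -0.5152), i.e. latitude -31.01°, longitude 96.50°.

-31.01°, 96.50°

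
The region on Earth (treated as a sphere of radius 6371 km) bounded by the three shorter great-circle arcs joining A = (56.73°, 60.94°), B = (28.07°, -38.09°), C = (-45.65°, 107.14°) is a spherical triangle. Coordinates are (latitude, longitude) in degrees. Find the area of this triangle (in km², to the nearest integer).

105318368 km²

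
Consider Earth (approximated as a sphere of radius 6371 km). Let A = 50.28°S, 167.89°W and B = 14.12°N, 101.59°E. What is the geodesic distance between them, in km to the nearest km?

With latitudes φ₁ = -50.280°, φ₂ = 14.120° and longitude difference Δλ = -90.520°:
Haversine: a = sin²(Δφ/2) + cos φ₁ cos φ₂ sin²(Δλ/2) = 0.2840 + (0.6390)(0.9698)(0.5045) = 0.59663.
Central angle c = 2·arcsin(√a) = 1.76529 rad.
Distance = R·c = 6371 × 1.7653 ≈ 11247 km.

11247 km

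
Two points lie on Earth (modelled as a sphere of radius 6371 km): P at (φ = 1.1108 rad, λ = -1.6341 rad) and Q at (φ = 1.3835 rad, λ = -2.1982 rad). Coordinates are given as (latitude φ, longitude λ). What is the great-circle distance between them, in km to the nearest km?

2018 km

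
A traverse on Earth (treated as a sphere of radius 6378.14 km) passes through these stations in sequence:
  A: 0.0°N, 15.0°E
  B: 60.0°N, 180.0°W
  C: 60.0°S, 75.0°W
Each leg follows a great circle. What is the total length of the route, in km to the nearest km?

29326 km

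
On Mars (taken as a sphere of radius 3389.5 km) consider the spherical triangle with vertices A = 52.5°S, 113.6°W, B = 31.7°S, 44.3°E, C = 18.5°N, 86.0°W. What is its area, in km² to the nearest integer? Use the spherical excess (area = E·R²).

21513699 km²

Side lengths (central angles): a = 2.3303, b = 1.3079, c = 1.6338 rad; semiperimeter s = 2.6360.
By l'Huilier's theorem, tan(E/4) = √[tan(s/2) tan((s−a)/2) tan((s−b)/2) tan((s−c)/2)], giving spherical excess E = 1.8726 rad.
Area = E·R² = 1.8726 × (3389.5)² ≈ 21513699 km².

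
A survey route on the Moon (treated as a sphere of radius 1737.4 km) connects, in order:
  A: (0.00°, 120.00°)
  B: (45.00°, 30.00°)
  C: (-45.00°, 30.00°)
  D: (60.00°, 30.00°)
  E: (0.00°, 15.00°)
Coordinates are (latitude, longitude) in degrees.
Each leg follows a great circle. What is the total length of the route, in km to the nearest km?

Leg A→B: central angle 1.5708 rad, distance 2729.1 km.
Leg B→C: central angle 1.5708 rad, distance 2729.1 km.
Leg C→D: central angle 1.8326 rad, distance 3184.0 km.
Leg D→E: central angle 1.0668 rad, distance 1853.4 km.
Total: 2729.1 + 2729.1 + 3184.0 + 1853.4 ≈ 10496 km.

10496 km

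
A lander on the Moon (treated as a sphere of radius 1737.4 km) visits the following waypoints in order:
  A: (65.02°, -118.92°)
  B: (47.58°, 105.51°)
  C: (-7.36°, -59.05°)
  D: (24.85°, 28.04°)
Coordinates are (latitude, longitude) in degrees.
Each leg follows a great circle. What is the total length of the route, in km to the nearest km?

8806 km

Leg A→B: central angle 1.0863 rad, distance 1887.4 km.
Leg B→C: central angle 2.4030 rad, distance 4175.0 km.
Leg C→D: central angle 1.5789 rad, distance 2743.3 km.
Total: 1887.4 + 4175.0 + 2743.3 ≈ 8806 km.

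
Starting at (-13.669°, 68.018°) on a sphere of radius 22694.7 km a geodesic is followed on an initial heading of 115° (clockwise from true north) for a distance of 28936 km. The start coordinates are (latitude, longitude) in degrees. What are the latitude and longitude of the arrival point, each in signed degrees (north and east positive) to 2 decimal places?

-27.50°, 145.80°

Angular distance δ = d/R = 28936/22694.7 = 1.27501 rad; initial bearing θ = 2.0071 rad.
sin φ₂ = sin φ₁ cos δ + cos φ₁ sin δ cos θ = (-0.2363)(0.2915) + (0.9717)(0.9566)(-0.4226) = -0.4617, so φ₂ = -27.50°.
Δλ = atan2(sin θ sin δ cos φ₁, cos δ − sin φ₁ sin φ₂) = atan2(0.8424, 0.1824) = 77.784°.
λ₂ = 68.018° + 77.784° = 145.80°.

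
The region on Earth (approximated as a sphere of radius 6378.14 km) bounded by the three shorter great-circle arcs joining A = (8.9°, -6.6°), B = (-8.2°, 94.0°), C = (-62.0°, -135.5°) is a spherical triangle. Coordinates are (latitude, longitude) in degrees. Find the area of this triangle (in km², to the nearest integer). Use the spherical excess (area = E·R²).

109419342 km²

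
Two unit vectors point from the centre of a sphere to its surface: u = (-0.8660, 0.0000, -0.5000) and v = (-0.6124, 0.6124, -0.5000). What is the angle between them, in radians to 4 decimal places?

0.6756 rad

u·v = 0.7803; |u| = 1.0000, |v| = 1.0000.
cos θ = (u·v)/(|u||v|) = 0.7803, so θ = 0.6756 rad.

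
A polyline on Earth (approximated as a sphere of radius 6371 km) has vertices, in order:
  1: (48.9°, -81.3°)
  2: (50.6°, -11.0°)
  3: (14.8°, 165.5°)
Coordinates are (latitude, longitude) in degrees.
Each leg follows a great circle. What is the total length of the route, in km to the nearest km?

17594 km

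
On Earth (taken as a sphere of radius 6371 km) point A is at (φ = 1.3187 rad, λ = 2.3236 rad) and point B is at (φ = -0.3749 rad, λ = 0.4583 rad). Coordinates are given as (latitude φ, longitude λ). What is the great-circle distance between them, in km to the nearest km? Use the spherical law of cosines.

12783 km

Let φ₁ = 1.3187 rad, φ₂ = -0.3749 rad, and Δλ = -1.8653 rad.
cos c = sin φ₁ sin φ₂ + cos φ₁ cos φ₂ cos Δλ = (0.9684)(-0.3662) + (0.2494)(0.9305)(-0.2903) = -0.42198,
so c = arccos(-0.42198) = 2.00642 rad.
Distance = R·c = 6371 × 2.0064 ≈ 12783 km.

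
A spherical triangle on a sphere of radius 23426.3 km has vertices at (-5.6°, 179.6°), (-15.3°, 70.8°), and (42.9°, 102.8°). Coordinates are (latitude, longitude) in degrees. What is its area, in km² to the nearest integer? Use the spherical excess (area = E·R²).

656620984 km²

Side lengths (central angles): a = 1.1378, b = 1.4706, c = 1.8584 rad; semiperimeter s = 2.2334.
By l'Huilier's theorem, tan(E/4) = √[tan(s/2) tan((s−a)/2) tan((s−b)/2) tan((s−c)/2)], giving spherical excess E = 1.1965 rad.
Area = E·R² = 1.1965 × (23426.3)² ≈ 656620984 km².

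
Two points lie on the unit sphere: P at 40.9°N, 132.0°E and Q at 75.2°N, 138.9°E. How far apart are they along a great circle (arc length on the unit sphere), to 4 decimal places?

0.6011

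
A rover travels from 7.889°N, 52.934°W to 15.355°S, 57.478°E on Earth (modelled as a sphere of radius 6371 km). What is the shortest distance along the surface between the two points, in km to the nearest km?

12419 km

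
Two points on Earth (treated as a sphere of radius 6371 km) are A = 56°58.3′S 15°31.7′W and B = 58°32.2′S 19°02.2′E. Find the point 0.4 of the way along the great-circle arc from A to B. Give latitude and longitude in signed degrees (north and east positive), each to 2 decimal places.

Central angle δ = 0.3194 rad. Interpolating on the sphere with fraction f = 0.4:
P = [sin((1−f)δ)·A + sin(fδ)·B] / sin δ = 0.6066·A + 0.4058·B in Cartesian coordinates,
giving P = (0.5188, -0.0194, -0.8547), i.e. latitude -58.73°, longitude -2.15°.

-58.73°, -2.15°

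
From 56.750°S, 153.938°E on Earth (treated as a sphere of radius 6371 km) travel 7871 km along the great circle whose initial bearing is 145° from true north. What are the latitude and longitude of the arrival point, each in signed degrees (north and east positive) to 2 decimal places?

Angular distance δ = d/R = 7871/6371 = 1.23544 rad; initial bearing θ = 2.5307 rad.
sin φ₂ = sin φ₁ cos δ + cos φ₁ sin δ cos θ = (-0.8363)(0.3291) + (0.5483)(0.9443)(-0.8192) = -0.6993, so φ₂ = -44.37°.
Δλ = atan2(sin θ sin δ cos φ₁, cos δ − sin φ₁ sin φ₂) = atan2(0.2970, -0.2557) = 130.735°.
λ₂ = 153.938° + 130.735° = 284.67° → -75.33° after wrapping to (−180°, 180°].

-44.37°, -75.33°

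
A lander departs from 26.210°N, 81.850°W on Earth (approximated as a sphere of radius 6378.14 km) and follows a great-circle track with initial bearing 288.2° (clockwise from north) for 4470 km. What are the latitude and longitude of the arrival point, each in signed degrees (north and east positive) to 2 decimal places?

31.22°, -127.60°

Angular distance δ = d/R = 4470/6378.14 = 0.70083 rad; initial bearing θ = 5.0300 rad.
sin φ₂ = sin φ₁ cos δ + cos φ₁ sin δ cos θ = (0.4417)(0.7643) + (0.8972)(0.6449)(0.3123) = 0.5183, so φ₂ = 31.22°.
Δλ = atan2(sin θ sin δ cos φ₁, cos δ − sin φ₁ sin φ₂) = atan2(-0.5496, 0.5354) = -45.750°.
λ₂ = -81.850° − 45.750° = -127.60°.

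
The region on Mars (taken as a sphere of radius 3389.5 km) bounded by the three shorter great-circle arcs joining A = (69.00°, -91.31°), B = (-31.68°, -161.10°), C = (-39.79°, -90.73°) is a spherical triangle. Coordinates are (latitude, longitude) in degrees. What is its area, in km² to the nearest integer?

16774629 km²

Side lengths (central angles): a = 0.9815, b = 1.8988, c = 1.9659 rad; semiperimeter s = 2.4231.
By l'Huilier's theorem, tan(E/4) = √[tan(s/2) tan((s−a)/2) tan((s−b)/2) tan((s−c)/2)], giving spherical excess E = 1.4601 rad.
Area = E·R² = 1.4601 × (3389.5)² ≈ 16774629 km².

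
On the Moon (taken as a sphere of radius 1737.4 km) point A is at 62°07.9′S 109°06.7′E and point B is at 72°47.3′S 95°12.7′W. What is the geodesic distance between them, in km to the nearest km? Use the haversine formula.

With latitudes φ₁ = -62.132°, φ₂ = -72.788° and longitude difference Δλ = 155.677°:
Haversine: a = sin²(Δφ/2) + cos φ₁ cos φ₂ sin²(Δλ/2) = 0.0086 + (0.4674)(0.2959)(0.9556) = 0.14080.
Central angle c = 2·arcsin(√a) = 0.76930 rad.
Distance = R·c = 1737.4 × 0.7693 ≈ 1337 km.

1337 km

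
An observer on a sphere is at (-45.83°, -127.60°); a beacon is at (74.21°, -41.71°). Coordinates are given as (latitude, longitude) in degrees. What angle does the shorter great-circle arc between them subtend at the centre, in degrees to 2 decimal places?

With latitudes φ₁ = -45.830°, φ₂ = 74.210° and longitude difference Δλ = 85.890°:
cos c = sin φ₁ sin φ₂ + cos φ₁ cos φ₂ cos Δλ = (-0.7173)(0.9623) + (0.6968)(0.2721)(0.0717) = -0.67662,
so c = arccos(-0.67662) = 2.31396 rad.
So the angular separation is 132.58°.

132.58°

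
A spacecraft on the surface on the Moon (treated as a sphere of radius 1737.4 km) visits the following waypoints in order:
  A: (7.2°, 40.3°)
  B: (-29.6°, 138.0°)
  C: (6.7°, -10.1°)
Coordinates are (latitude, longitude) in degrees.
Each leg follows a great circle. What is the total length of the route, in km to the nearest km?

7353 km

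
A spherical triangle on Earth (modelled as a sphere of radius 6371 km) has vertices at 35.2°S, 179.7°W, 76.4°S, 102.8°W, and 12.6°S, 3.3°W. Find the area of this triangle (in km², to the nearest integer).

8948947 km²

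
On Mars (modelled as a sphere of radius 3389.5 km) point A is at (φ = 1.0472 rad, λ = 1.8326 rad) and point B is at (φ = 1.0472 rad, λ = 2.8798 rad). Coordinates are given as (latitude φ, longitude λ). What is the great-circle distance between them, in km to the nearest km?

Let φ₁ = 1.0472 rad, φ₂ = 1.0472 rad, and Δλ = 1.0472 rad.
Haversine: a = sin²(Δφ/2) + cos φ₁ cos φ₂ sin²(Δλ/2) = 0.0000 + (0.5000)(0.5000)(0.2500) = 0.06250.
Central angle c = 2·arcsin(√a) = 0.50536 rad.
Distance = R·c = 3389.5 × 0.5054 ≈ 1713 km.

1713 km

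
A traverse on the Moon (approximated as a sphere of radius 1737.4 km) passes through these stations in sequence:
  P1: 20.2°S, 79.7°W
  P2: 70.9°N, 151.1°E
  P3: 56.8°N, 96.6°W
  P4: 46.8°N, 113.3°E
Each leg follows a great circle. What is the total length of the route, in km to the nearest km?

7233 km

Leg P1→P2: central angle 2.1181 rad, distance 3680.0 km.
Leg P2→P3: central angle 0.7631 rad, distance 1325.8 km.
Leg P3→P4: central angle 1.2818 rad, distance 2226.9 km.
Total: 3680.0 + 1325.8 + 2226.9 ≈ 7233 km.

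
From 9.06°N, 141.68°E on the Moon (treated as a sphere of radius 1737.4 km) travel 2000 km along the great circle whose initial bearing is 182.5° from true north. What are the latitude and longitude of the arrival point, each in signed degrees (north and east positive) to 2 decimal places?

-56.81°, 137.51°

Angular distance δ = d/R = 2000/1737.4 = 1.15115 rad; initial bearing θ = 3.1852 rad.
sin φ₂ = sin φ₁ cos δ + cos φ₁ sin δ cos θ = (0.1575)(0.4074) + (0.9875)(0.9132)(-0.9990) = -0.8368, so φ₂ = -56.81°.
Δλ = atan2(sin θ sin δ cos φ₁, cos δ − sin φ₁ sin φ₂) = atan2(-0.0393, 0.5392) = -4.173°.
λ₂ = 141.680° − 4.173° = 137.51°.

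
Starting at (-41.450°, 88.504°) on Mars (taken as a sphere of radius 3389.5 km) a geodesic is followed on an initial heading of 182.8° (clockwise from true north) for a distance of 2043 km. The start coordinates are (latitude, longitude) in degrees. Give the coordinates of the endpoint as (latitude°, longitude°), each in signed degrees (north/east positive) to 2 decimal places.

Angular distance δ = d/R = 2043/3389.5 = 0.60274 rad; initial bearing θ = 3.1905 rad.
sin φ₂ = sin φ₁ cos δ + cos φ₁ sin δ cos θ = (-0.6620)(0.8238) + (0.7495)(0.5669)(-0.9988) = -0.9697, so φ₂ = -75.87°.
Δλ = atan2(sin θ sin δ cos φ₁, cos δ − sin φ₁ sin φ₂) = atan2(-0.0208, 0.1819) = -6.511°.
λ₂ = 88.504° − 6.511° = 81.99°.

-75.87°, 81.99°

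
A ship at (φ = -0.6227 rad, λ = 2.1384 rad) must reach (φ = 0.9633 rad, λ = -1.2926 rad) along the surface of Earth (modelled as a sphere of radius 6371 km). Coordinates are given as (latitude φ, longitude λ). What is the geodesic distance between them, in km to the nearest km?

17503 km

With latitudes φ₁ = -35.678°, φ₂ = 55.193° and longitude difference Δλ = 163.418°:
cos c = sin φ₁ sin φ₂ + cos φ₁ cos φ₂ cos Δλ = (-0.5832)(0.8211) + (0.8123)(0.5708)(-0.9584) = -0.92327,
so c = arccos(-0.92327) = 2.74731 rad.
Distance = R·c = 6371 × 2.7473 ≈ 17503 km.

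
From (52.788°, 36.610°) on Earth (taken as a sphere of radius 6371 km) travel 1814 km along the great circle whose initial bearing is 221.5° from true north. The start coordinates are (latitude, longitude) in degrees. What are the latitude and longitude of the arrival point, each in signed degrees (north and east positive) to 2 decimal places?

Angular distance δ = d/R = 1814/6371 = 0.28473 rad; initial bearing θ = 3.8659 rad.
sin φ₂ = sin φ₁ cos δ + cos φ₁ sin δ cos θ = (0.7964)(0.9597) + (0.6048)(0.2809)(-0.7490) = 0.6371, so φ₂ = 39.58°.
Δλ = atan2(sin θ sin δ cos φ₁, cos δ − sin φ₁ sin φ₂) = atan2(-0.1126, 0.4523) = -13.974°.
λ₂ = 36.610° − 13.974° = 22.64°.

39.58°, 22.64°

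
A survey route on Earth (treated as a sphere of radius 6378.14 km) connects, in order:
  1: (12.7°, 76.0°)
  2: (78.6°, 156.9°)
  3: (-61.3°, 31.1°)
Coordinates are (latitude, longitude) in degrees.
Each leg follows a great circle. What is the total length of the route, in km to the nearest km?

25828 km

Leg 1→2: central angle 1.3222 rad, distance 8433.4 km.
Leg 2→3: central angle 2.7272 rad, distance 17394.5 km.
Total: 8433.4 + 17394.5 ≈ 25828 km.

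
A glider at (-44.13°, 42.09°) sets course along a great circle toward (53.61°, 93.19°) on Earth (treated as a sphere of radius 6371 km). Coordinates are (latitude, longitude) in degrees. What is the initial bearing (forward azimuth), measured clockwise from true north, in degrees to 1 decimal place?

28.9°

Δλ = 51.100° = 0.8919 rad.
y = sin Δλ · cos φ₂ = (0.7782)(0.5933) = 0.4617
x = cos φ₁ sin φ₂ − sin φ₁ cos φ₂ cos Δλ = (0.7178)(0.8050) − (-0.6963)(0.5933)(0.6280) = 0.8372
θ = atan2(y, x) = 28.88°, so the bearing is 28.9°.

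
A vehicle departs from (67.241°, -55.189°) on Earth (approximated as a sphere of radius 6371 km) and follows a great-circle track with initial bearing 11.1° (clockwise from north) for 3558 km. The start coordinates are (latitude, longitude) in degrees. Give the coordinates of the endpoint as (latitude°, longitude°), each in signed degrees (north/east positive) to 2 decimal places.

Angular distance δ = d/R = 3558/6371 = 0.55847 rad; initial bearing θ = 0.1937 rad.
sin φ₂ = sin φ₁ cos δ + cos φ₁ sin δ cos θ = (0.9221)(0.8481) + (0.3869)(0.5299)(0.9813) = 0.9832, so φ₂ = 79.48°.
Δλ = atan2(sin θ sin δ cos φ₁, cos δ − sin φ₁ sin φ₂) = atan2(0.0395, -0.0586) = 146.029°.
λ₂ = -55.189° + 146.029° = 90.84°.

79.48°, 90.84°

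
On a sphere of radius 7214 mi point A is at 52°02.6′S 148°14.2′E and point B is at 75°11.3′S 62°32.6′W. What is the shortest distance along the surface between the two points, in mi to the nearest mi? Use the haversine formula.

With latitudes φ₁ = -52.043°, φ₂ = -75.188° and longitude difference Δλ = 149.220°:
Haversine: a = sin²(Δφ/2) + cos φ₁ cos φ₂ sin²(Δλ/2) = 0.0402 + (0.6151)(0.2556)(0.9296) = 0.18641.
Central angle c = 2·arcsin(√a) = 0.89286 rad.
Distance = R·c = 7214 × 0.8929 ≈ 6441 mi.

6441 mi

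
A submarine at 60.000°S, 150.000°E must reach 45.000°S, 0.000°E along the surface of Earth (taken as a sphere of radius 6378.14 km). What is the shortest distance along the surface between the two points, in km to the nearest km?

8034 km

In radians: φ₁ = -1.0472, φ₂ = -0.7854, Δλ = -150.000° = -2.6180 rad.
cos c = sin φ₁ sin φ₂ + cos φ₁ cos φ₂ cos Δλ = (-0.8660)(-0.7071) + (0.5000)(0.7071)(-0.8660) = 0.30619,
so c = arccos(0.30619) = 1.25961 rad.
Distance = R·c = 6378.14 × 1.2596 ≈ 8034 km.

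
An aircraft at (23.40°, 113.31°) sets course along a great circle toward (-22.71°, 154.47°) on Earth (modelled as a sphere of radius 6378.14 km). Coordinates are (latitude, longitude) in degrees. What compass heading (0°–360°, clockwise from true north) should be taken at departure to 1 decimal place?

With φ₁ = 0.4084, φ₂ = -0.3964, Δλ = 0.7184 rad, the forward-azimuth formula gives
θ = atan2( sin Δλ cos φ₂ , cos φ₁ sin φ₂ − sin φ₁ cos φ₂ cos Δλ ) = atan2(0.6071, -0.6301) = 136.06°.
So the initial bearing is 136.1°.

136.1°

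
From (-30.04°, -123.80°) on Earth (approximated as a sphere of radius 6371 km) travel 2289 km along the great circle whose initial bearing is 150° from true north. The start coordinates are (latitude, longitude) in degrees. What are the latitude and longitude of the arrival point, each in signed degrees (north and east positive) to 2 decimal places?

-47.07°, -108.84°

Angular distance δ = d/R = 2289/6371 = 0.35928 rad; initial bearing θ = 2.6180 rad.
sin φ₂ = sin φ₁ cos δ + cos φ₁ sin δ cos θ = (-0.5006)(0.9361) + (0.8657)(0.3516)(-0.8660) = -0.7322, so φ₂ = -47.07°.
Δλ = atan2(sin θ sin δ cos φ₁, cos δ − sin φ₁ sin φ₂) = atan2(0.1522, 0.5696) = 14.959°.
λ₂ = -123.800° + 14.959° = -108.84°.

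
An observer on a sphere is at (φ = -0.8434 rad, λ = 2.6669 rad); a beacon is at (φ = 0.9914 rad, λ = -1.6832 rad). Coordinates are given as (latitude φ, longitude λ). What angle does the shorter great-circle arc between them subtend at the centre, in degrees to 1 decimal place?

138.9°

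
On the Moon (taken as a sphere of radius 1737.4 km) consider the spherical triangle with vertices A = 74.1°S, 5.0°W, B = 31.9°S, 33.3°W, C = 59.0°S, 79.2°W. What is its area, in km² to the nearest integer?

586383 km²

Side lengths (central angles): a = 0.7117, b = 0.5300, c = 0.7770 rad; semiperimeter s = 1.0094.
By l'Huilier's theorem, tan(E/4) = √[tan(s/2) tan((s−a)/2) tan((s−b)/2) tan((s−c)/2)], giving spherical excess E = 0.1943 rad.
Area = E·R² = 0.1943 × (1737.4)² ≈ 586383 km².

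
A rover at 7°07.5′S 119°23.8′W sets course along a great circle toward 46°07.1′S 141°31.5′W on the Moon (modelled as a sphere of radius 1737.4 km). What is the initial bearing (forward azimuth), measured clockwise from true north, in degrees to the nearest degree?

With φ₁ = -0.1244, φ₂ = -0.8049, Δλ = -0.3862 rad, the forward-azimuth formula gives
θ = atan2( sin Δλ cos φ₂ , cos φ₁ sin φ₂ − sin φ₁ cos φ₂ cos Δλ ) = atan2(-0.2611, -0.6356) = -157.67°.
Adding 360° brings this into [0°, 360°): 202°.

202°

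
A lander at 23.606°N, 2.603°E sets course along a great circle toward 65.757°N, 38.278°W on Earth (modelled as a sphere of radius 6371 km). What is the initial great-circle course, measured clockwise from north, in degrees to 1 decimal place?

339.3°

With φ₁ = 0.4120, φ₂ = 1.1477, Δλ = -0.7135 rad, the forward-azimuth formula gives
θ = atan2( sin Δλ cos φ₂ , cos φ₁ sin φ₂ − sin φ₁ cos φ₂ cos Δλ ) = atan2(-0.2687, 0.7112) = -20.70°.
Adding 360° brings this into [0°, 360°): 339.3°.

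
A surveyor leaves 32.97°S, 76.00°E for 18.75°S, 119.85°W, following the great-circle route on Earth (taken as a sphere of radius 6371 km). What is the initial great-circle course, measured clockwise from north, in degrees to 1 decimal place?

161.3°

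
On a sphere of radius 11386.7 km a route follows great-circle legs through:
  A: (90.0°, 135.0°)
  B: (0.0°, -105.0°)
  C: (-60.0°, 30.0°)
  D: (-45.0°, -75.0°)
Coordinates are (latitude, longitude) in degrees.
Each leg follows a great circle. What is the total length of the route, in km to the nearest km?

51535 km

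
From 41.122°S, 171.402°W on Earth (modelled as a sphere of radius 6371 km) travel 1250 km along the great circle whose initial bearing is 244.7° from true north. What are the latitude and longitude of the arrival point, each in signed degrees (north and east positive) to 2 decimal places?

-45.06°, 174.15°

Angular distance δ = d/R = 1250/6371 = 0.19620 rad; initial bearing θ = 4.2708 rad.
sin φ₂ = sin φ₁ cos δ + cos φ₁ sin δ cos θ = (-0.6577)(0.9808) + (0.7533)(0.1949)(-0.4274) = -0.7078, so φ₂ = -45.06°.
Δλ = atan2(sin θ sin δ cos φ₁, cos δ − sin φ₁ sin φ₂) = atan2(-0.1328, 0.5153) = -14.448°.
λ₂ = -171.402° − 14.448° = -185.85° → 174.15° after wrapping to (−180°, 180°].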